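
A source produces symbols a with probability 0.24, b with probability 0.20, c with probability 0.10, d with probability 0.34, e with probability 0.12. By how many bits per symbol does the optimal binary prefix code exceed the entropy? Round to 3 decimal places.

0.033 bits

Entropy H = −Σ p log₂ p ≈ 2.1870 bits.
Huffman merges: 1/10+3/25→11/50; 1/5+11/50→21/50; 6/25+17/50→29/50; 21/50+29/50→1. L = 111/50 ≈ 2.2200.
L − H = 2.2200 − 2.1870 = 0.033 bits.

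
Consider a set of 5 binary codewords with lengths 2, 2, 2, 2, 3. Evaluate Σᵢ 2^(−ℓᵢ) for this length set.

1.125

With common denominator 2^3 = 8: Σ 2^(−ℓᵢ) = 2/8 + 2/8 + 2/8 + 2/8 + 1/8 = 9/8 = 1.125.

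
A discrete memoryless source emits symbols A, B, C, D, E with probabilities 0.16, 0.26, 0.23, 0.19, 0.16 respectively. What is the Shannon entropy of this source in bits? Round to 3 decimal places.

2.294 bits

H = −Σ pᵢ log₂ pᵢ.
−0.16·log₂(0.16) = 0.4230
−0.26·log₂(0.26) = 0.5053
−0.23·log₂(0.23) = 0.4877
−0.19·log₂(0.19) = 0.4552
−0.16·log₂(0.16) = 0.4230
Sum ≈ 2.2942 → 2.294 bits.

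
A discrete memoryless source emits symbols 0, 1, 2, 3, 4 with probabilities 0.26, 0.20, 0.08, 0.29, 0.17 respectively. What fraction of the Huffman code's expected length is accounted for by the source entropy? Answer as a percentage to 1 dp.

98.4%

Entropy H = −Σ p log₂ p ≈ 2.2137 bits.
Huffman merges: 2/25+17/100→1/4; 1/5+1/4→9/20; 13/50+29/100→11/20; 9/20+11/20→1. L = 9/4 ≈ 2.2500.
Efficiency = H/L = 2.2137/2.2500 = 98.4%.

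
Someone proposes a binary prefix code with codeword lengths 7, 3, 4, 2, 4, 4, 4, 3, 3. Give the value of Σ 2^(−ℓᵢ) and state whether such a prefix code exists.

0.8828125; yes

With common denominator 2^7 = 128: Σ 2^(−ℓᵢ) = 1/128 + 16/128 + 8/128 + 32/128 + 8/128 + 8/128 + 8/128 + 16/128 + 16/128 = 113/128 = 0.8828125.
Kraft's inequality requires Σ ≤ 1; here Σ = 0.8828125 ≤ 1, so such a prefix code exists.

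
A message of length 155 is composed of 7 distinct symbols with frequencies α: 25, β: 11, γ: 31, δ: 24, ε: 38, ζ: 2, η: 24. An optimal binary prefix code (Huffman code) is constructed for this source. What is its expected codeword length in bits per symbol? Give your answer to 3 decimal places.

2.639 bits/symbol

Probabilities are the counts divided by 155.
Repeatedly combine the two least-probable nodes; the expected code length is the sum of the merged weights.
merge 2/155 + 11/155 → 13/155
merge 13/155 + 24/155 → 37/155
merge 24/155 + 5/31 → 49/155
merge 1/5 + 37/155 → 68/155
merge 38/155 + 49/155 → 87/155
merge 68/155 + 87/155 → 1
L = 13/155 + 37/155 + 49/155 + 68/155 + 87/155 + 1 = 409/155 ≈ 2.639 bits/symbol.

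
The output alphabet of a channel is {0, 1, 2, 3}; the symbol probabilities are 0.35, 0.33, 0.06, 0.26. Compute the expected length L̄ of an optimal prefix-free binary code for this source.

Repeatedly combine the two least-probable nodes; the expected code length is the sum of the merged weights.
merge 3/50 + 13/50 → 8/25
merge 8/25 + 33/100 → 13/20
merge 7/20 + 13/20 → 1
L = 8/25 + 13/20 + 1 = 197/100 = 1.97 bits/symbol.

1.97 bits/symbol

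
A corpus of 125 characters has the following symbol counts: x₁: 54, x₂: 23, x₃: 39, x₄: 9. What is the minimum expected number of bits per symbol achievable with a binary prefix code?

1.824 bits/symbol

Probabilities are the counts divided by 125.
Repeatedly combine the two least-probable nodes; the expected code length is the sum of the merged weights.
merge 9/125 + 23/125 → 32/125
merge 32/125 + 39/125 → 71/125
merge 54/125 + 71/125 → 1
L = 32/125 + 71/125 + 1 = 228/125 = 1.824 bits/symbol.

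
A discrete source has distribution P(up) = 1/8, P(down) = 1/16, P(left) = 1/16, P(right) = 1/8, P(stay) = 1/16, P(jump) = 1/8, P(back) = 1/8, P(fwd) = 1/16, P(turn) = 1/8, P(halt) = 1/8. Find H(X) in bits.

3.25 bits

Each probability is a power of 1/2, so log₂(1/p) is an integer.
H = Σ p·log₂(1/p) = 1/8·3 + 1/16·4 + 1/16·4 + 1/8·3 + 1/16·4 + 1/8·3 + 1/8·3 + 1/16·4 + 1/8·3 + 1/8·3 = 3.25 bits.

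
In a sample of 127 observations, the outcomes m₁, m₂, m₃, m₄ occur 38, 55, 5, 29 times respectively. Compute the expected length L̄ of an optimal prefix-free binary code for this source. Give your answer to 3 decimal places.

1.835 bits/symbol

Probabilities are the counts divided by 127.
Repeatedly combine the two least-probable nodes; the expected code length is the sum of the merged weights.
merge 5/127 + 29/127 → 34/127
merge 34/127 + 38/127 → 72/127
merge 55/127 + 72/127 → 1
L = 34/127 + 72/127 + 1 = 233/127 ≈ 1.835 bits/symbol.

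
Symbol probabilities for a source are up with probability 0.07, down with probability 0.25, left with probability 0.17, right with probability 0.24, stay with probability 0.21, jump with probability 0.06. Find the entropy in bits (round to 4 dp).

2.4136 bits

H = −Σ pᵢ log₂ pᵢ.
−0.07·log₂(0.07) = 0.2686
−0.25·log₂(0.25) = 0.5000
−0.17·log₂(0.17) = 0.4346
−0.24·log₂(0.24) = 0.4941
−0.21·log₂(0.21) = 0.4728
−0.06·log₂(0.06) = 0.2435
Sum ≈ 2.4136 → 2.4136 bits.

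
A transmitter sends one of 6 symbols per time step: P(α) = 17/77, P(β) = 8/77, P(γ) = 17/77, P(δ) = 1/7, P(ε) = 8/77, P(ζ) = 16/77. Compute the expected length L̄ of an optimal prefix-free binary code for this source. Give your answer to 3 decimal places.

Repeatedly combine the two least-probable nodes; the expected code length is the sum of the merged weights.
merge 8/77 + 8/77 → 16/77
merge 1/7 + 16/77 → 27/77
merge 16/77 + 17/77 → 3/7
merge 17/77 + 27/77 → 4/7
merge 3/7 + 4/7 → 1
L = 16/77 + 27/77 + 3/7 + 4/7 + 1 = 197/77 ≈ 2.558 bits/symbol.

2.558 bits/symbol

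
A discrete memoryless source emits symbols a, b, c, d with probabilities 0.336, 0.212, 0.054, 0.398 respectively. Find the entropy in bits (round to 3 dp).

H = −Σ pᵢ log₂ pᵢ.
−0.336·log₂(0.336) = 0.5287
−0.212·log₂(0.212) = 0.4744
−0.054·log₂(0.054) = 0.2274
−0.398·log₂(0.398) = 0.5290
Sum ≈ 1.7595 → 1.760 bits.

1.760 bits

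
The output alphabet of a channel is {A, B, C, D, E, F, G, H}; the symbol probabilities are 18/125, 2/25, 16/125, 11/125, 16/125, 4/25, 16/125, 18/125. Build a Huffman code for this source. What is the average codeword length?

Repeatedly combine the two least-probable nodes; the expected code length is the sum of the merged weights.
merge 2/25 + 11/125 → 21/125
merge 16/125 + 16/125 → 32/125
merge 16/125 + 18/125 → 34/125
merge 18/125 + 4/25 → 38/125
merge 21/125 + 32/125 → 53/125
merge 34/125 + 38/125 → 72/125
merge 53/125 + 72/125 → 1
L = 21/125 + 32/125 + 34/125 + 38/125 + 53/125 + 72/125 + 1 = 3 bits/symbol.

3 bits/symbol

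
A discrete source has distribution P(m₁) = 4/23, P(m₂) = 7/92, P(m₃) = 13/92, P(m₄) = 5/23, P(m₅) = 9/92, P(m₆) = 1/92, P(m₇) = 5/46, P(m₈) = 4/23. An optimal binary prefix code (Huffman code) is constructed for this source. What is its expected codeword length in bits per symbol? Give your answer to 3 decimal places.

Repeatedly combine the two least-probable nodes; the expected code length is the sum of the merged weights.
merge 1/92 + 7/92 → 2/23
merge 2/23 + 9/92 → 17/92
merge 5/46 + 13/92 → 1/4
merge 4/23 + 4/23 → 8/23
merge 17/92 + 5/23 → 37/92
merge 1/4 + 8/23 → 55/92
merge 37/92 + 55/92 → 1
L = 2/23 + 17/92 + 1/4 + 8/23 + 37/92 + 55/92 + 1 = 66/23 ≈ 2.870 bits/symbol.

2.870 bits/symbol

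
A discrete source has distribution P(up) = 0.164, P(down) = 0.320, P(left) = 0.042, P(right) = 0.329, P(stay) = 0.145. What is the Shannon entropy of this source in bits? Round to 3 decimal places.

2.077 bits

H = −Σ pᵢ log₂ pᵢ.
−0.164·log₂(0.164) = 0.4278
−0.320·log₂(0.320) = 0.5260
−0.042·log₂(0.042) = 0.1921
−0.329·log₂(0.329) = 0.5277
−0.145·log₂(0.145) = 0.4040
Sum ≈ 2.0775 → 2.077 bits.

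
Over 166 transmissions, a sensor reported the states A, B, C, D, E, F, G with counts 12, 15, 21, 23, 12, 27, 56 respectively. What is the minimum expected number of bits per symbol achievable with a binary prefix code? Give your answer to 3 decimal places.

Probabilities are the counts divided by 166.
Repeatedly combine the two least-probable nodes; the expected code length is the sum of the merged weights.
merge 6/83 + 6/83 → 12/83
merge 15/166 + 21/166 → 18/83
merge 23/166 + 12/83 → 47/166
merge 27/166 + 18/83 → 63/166
merge 47/166 + 28/83 → 103/166
merge 63/166 + 103/166 → 1
L = 12/83 + 18/83 + 47/166 + 63/166 + 103/166 + 1 = 439/166 ≈ 2.645 bits/symbol.

2.645 bits/symbol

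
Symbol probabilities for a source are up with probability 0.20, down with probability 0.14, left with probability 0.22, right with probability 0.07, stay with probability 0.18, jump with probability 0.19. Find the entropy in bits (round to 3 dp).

H = −Σ pᵢ log₂ pᵢ.
−0.20·log₂(0.20) = 0.4644
−0.14·log₂(0.14) = 0.3971
−0.22·log₂(0.22) = 0.4806
−0.07·log₂(0.07) = 0.2686
−0.18·log₂(0.18) = 0.4453
−0.19·log₂(0.19) = 0.4552
Sum ≈ 2.5112 → 2.511 bits.

2.511 bits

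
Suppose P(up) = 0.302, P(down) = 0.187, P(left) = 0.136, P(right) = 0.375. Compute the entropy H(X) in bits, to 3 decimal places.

1.896 bits

H = −Σ pᵢ log₂ pᵢ.
−0.302·log₂(0.302) = 0.5217
−0.187·log₂(0.187) = 0.4523
−0.136·log₂(0.136) = 0.3915
−0.375·log₂(0.375) = 0.5306
Sum ≈ 1.8961 → 1.896 bits.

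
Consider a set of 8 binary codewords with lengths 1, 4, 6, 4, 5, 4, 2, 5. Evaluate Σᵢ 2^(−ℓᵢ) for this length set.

1.015625

With common denominator 2^6 = 64: Σ 2^(−ℓᵢ) = 32/64 + 4/64 + 1/64 + 4/64 + 2/64 + 4/64 + 16/64 + 2/64 = 65/64 = 1.015625.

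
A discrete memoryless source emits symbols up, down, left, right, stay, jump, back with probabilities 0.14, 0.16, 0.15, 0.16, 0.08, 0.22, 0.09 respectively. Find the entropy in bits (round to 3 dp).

H = −Σ pᵢ log₂ pᵢ.
−0.14·log₂(0.14) = 0.3971
−0.16·log₂(0.16) = 0.4230
−0.15·log₂(0.15) = 0.4105
−0.16·log₂(0.16) = 0.4230
−0.08·log₂(0.08) = 0.2915
−0.22·log₂(0.22) = 0.4806
−0.09·log₂(0.09) = 0.3127
Sum ≈ 2.7384 → 2.738 bits.

2.738 bits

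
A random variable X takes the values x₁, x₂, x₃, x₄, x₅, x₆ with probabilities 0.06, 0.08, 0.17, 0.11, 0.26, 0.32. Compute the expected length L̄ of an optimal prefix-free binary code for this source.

2.39 bits/symbol

Repeatedly combine the two least-probable nodes; the expected code length is the sum of the merged weights.
merge 3/50 + 2/25 → 7/50
merge 11/100 + 7/50 → 1/4
merge 17/100 + 1/4 → 21/50
merge 13/50 + 8/25 → 29/50
merge 21/50 + 29/50 → 1
L = 7/50 + 1/4 + 21/50 + 29/50 + 1 = 239/100 = 2.39 bits/symbol.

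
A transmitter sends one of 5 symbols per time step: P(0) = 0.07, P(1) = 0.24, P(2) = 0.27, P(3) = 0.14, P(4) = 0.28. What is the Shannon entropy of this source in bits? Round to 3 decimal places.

2.184 bits

H = −Σ pᵢ log₂ pᵢ.
−0.07·log₂(0.07) = 0.2686
−0.24·log₂(0.24) = 0.4941
−0.27·log₂(0.27) = 0.5100
−0.14·log₂(0.14) = 0.3971
−0.28·log₂(0.28) = 0.5142
Sum ≈ 2.1840 → 2.184 bits.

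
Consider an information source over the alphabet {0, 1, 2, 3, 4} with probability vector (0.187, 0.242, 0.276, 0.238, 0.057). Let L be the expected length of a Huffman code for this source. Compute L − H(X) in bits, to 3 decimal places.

Entropy H = −Σ p log₂ p ≈ 2.1888 bits.
Huffman merges: 57/1000+187/1000→61/250; 119/500+121/500→12/25; 61/250+69/250→13/25; 12/25+13/25→1. L = 561/250 ≈ 2.2440.
L − H = 2.2440 − 2.1888 = 0.055 bits.

0.055 bits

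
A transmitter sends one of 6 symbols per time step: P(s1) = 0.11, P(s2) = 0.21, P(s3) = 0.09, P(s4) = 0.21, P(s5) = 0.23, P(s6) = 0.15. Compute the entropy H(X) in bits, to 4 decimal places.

H = −Σ pᵢ log₂ pᵢ.
−0.11·log₂(0.11) = 0.3503
−0.21·log₂(0.21) = 0.4728
−0.09·log₂(0.09) = 0.3127
−0.21·log₂(0.21) = 0.4728
−0.23·log₂(0.23) = 0.4877
−0.15·log₂(0.15) = 0.4105
Sum ≈ 2.5068 → 2.5068 bits.

2.5068 bits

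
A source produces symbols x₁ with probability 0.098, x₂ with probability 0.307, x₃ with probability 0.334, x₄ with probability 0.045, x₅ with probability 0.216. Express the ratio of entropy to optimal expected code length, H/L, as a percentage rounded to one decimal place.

Entropy H = −Σ p log₂ p ≈ 2.0587 bits.
Huffman merges: 9/200+49/500→143/1000; 143/1000+27/125→359/1000; 307/1000+167/500→641/1000; 359/1000+641/1000→1. L = 2143/1000 ≈ 2.1430.
Efficiency = H/L = 2.0587/2.1430 = 96.1%.

96.1%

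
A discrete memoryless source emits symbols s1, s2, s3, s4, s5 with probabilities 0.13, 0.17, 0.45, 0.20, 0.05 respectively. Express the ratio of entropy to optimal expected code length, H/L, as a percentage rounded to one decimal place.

96.9%

Entropy H = −Σ p log₂ p ≈ 2.0161 bits.
Huffman merges: 1/20+13/100→9/50; 17/100+9/50→7/20; 1/5+7/20→11/20; 9/20+11/20→1. L = 52/25 ≈ 2.0800.
Efficiency = H/L = 2.0161/2.0800 = 96.9%.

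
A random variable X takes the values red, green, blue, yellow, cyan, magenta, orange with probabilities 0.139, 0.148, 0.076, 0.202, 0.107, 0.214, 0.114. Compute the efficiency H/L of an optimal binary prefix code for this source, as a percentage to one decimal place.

98.7%

Entropy H = −Σ p log₂ p ≈ 2.7305 bits.
Huffman merges: 19/250+107/1000→183/1000; 57/500+139/1000→253/1000; 37/250+183/1000→331/1000; 101/500+107/500→52/125; 253/1000+331/1000→73/125; 52/125+73/125→1. L = 2767/1000 ≈ 2.7670.
Efficiency = H/L = 2.7305/2.7670 = 98.7%.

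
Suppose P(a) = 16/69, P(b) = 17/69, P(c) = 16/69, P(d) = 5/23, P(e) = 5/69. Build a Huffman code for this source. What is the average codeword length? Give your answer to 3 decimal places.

2.290 bits/symbol

Repeatedly combine the two least-probable nodes; the expected code length is the sum of the merged weights.
merge 5/69 + 5/23 → 20/69
merge 16/69 + 16/69 → 32/69
merge 17/69 + 20/69 → 37/69
merge 32/69 + 37/69 → 1
L = 20/69 + 32/69 + 37/69 + 1 = 158/69 ≈ 2.290 bits/symbol.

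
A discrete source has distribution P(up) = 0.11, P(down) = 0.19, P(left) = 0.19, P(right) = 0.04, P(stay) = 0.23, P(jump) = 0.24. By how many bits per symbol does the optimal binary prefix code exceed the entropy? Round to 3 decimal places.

Entropy H = −Σ p log₂ p ≈ 2.4283 bits.
Huffman merges: 1/25+11/100→3/20; 3/20+19/100→17/50; 19/100+23/100→21/50; 6/25+17/50→29/50; 21/50+29/50→1. L = 249/100 ≈ 2.4900.
L − H = 2.4900 − 2.4283 = 0.062 bits.

0.062 bits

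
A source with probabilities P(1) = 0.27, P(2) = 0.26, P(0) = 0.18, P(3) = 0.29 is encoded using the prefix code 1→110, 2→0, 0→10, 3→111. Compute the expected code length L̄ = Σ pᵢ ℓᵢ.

L̄ = Σ pᵢ·ℓᵢ = 0.27·3 + 0.26·1 + 0.18·2 + 0.29·3 = 2.3 bits/symbol.

2.3 bits/symbol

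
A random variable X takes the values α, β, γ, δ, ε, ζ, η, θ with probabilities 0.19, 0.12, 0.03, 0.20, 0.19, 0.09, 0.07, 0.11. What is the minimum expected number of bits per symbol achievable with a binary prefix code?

2.9 bits/symbol

Repeatedly combine the two least-probable nodes; the expected code length is the sum of the merged weights.
merge 3/100 + 7/100 → 1/10
merge 9/100 + 1/10 → 19/100
merge 11/100 + 3/25 → 23/100
merge 19/100 + 19/100 → 19/50
merge 19/100 + 1/5 → 39/100
merge 23/100 + 19/50 → 61/100
merge 39/100 + 61/100 → 1
L = 1/10 + 19/100 + 23/100 + 19/50 + 39/100 + 61/100 + 1 = 29/10 = 2.9 bits/symbol.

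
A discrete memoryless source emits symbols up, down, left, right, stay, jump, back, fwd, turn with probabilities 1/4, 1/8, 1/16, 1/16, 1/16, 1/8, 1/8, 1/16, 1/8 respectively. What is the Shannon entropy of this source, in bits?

3 bits

Each probability is a power of 1/2, so log₂(1/p) is an integer.
H = Σ p·log₂(1/p) = 1/4·2 + 1/8·3 + 1/16·4 + 1/16·4 + 1/16·4 + 1/8·3 + 1/8·3 + 1/16·4 + 1/8·3 = 3 bits.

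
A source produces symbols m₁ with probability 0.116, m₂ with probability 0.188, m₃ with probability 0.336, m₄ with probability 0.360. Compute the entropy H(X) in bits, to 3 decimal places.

H = −Σ pᵢ log₂ pᵢ.
−0.116·log₂(0.116) = 0.3605
−0.188·log₂(0.188) = 0.4533
−0.336·log₂(0.336) = 0.5287
−0.360·log₂(0.360) = 0.5306
Sum ≈ 1.8731 → 1.873 bits.

1.873 bits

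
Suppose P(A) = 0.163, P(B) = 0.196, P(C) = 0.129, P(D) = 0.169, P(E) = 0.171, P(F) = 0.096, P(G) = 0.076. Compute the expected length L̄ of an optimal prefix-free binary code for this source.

Repeatedly combine the two least-probable nodes; the expected code length is the sum of the merged weights.
merge 19/250 + 12/125 → 43/250
merge 129/1000 + 163/1000 → 73/250
merge 169/1000 + 171/1000 → 17/50
merge 43/250 + 49/250 → 46/125
merge 73/250 + 17/50 → 79/125
merge 46/125 + 79/125 → 1
L = 43/250 + 73/250 + 17/50 + 46/125 + 79/125 + 1 = 701/250 = 2.804 bits/symbol.

2.804 bits/symbol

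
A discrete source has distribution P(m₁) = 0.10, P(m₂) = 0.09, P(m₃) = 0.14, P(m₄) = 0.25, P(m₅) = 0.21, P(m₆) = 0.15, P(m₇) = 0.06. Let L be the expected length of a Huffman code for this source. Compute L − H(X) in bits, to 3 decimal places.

Entropy H = −Σ p log₂ p ≈ 2.6689 bits.
Huffman merges: 3/50+9/100→3/20; 1/10+7/50→6/25; 3/20+3/20→3/10; 21/100+6/25→9/20; 1/4+3/10→11/20; 9/20+11/20→1. L = 269/100 ≈ 2.6900.
L − H = 2.6900 − 2.6689 = 0.021 bits.

0.021 bits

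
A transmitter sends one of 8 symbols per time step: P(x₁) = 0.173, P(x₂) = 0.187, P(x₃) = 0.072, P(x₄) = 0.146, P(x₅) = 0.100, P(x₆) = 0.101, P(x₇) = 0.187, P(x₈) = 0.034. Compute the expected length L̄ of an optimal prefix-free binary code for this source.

2.919 bits/symbol

Repeatedly combine the two least-probable nodes; the expected code length is the sum of the merged weights.
merge 17/500 + 9/125 → 53/500
merge 1/10 + 101/1000 → 201/1000
merge 53/500 + 73/500 → 63/250
merge 173/1000 + 187/1000 → 9/25
merge 187/1000 + 201/1000 → 97/250
merge 63/250 + 9/25 → 153/250
merge 97/250 + 153/250 → 1
L = 53/500 + 201/1000 + 63/250 + 9/25 + 97/250 + 153/250 + 1 = 2919/1000 = 2.919 bits/symbol.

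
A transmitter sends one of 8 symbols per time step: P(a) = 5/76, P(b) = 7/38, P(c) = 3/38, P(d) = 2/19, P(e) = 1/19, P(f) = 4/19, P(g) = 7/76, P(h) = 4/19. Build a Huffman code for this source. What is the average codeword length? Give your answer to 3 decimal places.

2.868 bits/symbol

Repeatedly combine the two least-probable nodes; the expected code length is the sum of the merged weights.
merge 1/19 + 5/76 → 9/76
merge 3/38 + 7/76 → 13/76
merge 2/19 + 9/76 → 17/76
merge 13/76 + 7/38 → 27/76
merge 4/19 + 4/19 → 8/19
merge 17/76 + 27/76 → 11/19
merge 8/19 + 11/19 → 1
L = 9/76 + 13/76 + 17/76 + 27/76 + 8/19 + 11/19 + 1 = 109/38 ≈ 2.868 bits/symbol.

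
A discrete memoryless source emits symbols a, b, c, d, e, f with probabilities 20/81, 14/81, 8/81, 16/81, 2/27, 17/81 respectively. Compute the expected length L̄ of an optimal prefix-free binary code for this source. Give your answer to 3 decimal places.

Repeatedly combine the two least-probable nodes; the expected code length is the sum of the merged weights.
merge 2/27 + 8/81 → 14/81
merge 14/81 + 14/81 → 28/81
merge 16/81 + 17/81 → 11/27
merge 20/81 + 28/81 → 16/27
merge 11/27 + 16/27 → 1
L = 14/81 + 28/81 + 11/27 + 16/27 + 1 = 68/27 ≈ 2.519 bits/symbol.

2.519 bits/symbol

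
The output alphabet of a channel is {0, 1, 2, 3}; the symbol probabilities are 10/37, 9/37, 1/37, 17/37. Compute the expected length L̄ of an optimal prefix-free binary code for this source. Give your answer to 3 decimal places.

1.811 bits/symbol

Repeatedly combine the two least-probable nodes; the expected code length is the sum of the merged weights.
merge 1/37 + 9/37 → 10/37
merge 10/37 + 10/37 → 20/37
merge 17/37 + 20/37 → 1
L = 10/37 + 20/37 + 1 = 67/37 ≈ 1.811 bits/symbol.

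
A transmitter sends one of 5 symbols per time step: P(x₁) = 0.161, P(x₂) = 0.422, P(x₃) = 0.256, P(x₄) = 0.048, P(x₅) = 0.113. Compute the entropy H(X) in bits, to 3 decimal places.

H = −Σ pᵢ log₂ pᵢ.
−0.161·log₂(0.161) = 0.4242
−0.422·log₂(0.422) = 0.5253
−0.256·log₂(0.256) = 0.5032
−0.048·log₂(0.048) = 0.2103
−0.113·log₂(0.113) = 0.3555
Sum ≈ 2.0184 → 2.018 bits.

2.018 bits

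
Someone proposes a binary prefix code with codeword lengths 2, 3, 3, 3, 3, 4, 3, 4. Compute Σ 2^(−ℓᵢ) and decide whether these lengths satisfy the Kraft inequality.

1; yes

With common denominator 2^4 = 16: Σ 2^(−ℓᵢ) = 4/16 + 2/16 + 2/16 + 2/16 + 2/16 + 1/16 + 2/16 + 1/16 = 16/16 = 1.
Kraft's inequality requires Σ ≤ 1; here Σ = 1 ≤ 1, so such a prefix code exists.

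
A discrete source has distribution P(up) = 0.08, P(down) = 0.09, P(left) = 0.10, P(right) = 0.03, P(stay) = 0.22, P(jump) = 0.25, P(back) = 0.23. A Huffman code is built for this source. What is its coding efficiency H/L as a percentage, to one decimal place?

98.3%

Entropy H = −Σ p log₂ p ≈ 2.5564 bits.
Huffman merges: 3/100+2/25→11/100; 9/100+1/10→19/100; 11/100+19/100→3/10; 11/50+23/100→9/20; 1/4+3/10→11/20; 9/20+11/20→1. L = 13/5 ≈ 2.6000.
Efficiency = H/L = 2.5564/2.6000 = 98.3%.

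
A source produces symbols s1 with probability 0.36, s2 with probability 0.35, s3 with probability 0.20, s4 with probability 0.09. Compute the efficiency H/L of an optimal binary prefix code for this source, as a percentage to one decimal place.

95.2%

Entropy H = −Σ p log₂ p ≈ 1.8378 bits.
Huffman merges: 9/100+1/5→29/100; 29/100+7/20→16/25; 9/25+16/25→1. L = 193/100 ≈ 1.9300.
Efficiency = H/L = 1.8378/1.9300 = 95.2%.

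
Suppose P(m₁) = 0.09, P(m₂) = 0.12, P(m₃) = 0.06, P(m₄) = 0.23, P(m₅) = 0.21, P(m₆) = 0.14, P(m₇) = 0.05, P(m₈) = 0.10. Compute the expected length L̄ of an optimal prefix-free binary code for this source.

Repeatedly combine the two least-probable nodes; the expected code length is the sum of the merged weights.
merge 1/20 + 3/50 → 11/100
merge 9/100 + 1/10 → 19/100
merge 11/100 + 3/25 → 23/100
merge 7/50 + 19/100 → 33/100
merge 21/100 + 23/100 → 11/25
merge 23/100 + 33/100 → 14/25
merge 11/25 + 14/25 → 1
L = 11/100 + 19/100 + 23/100 + 33/100 + 11/25 + 14/25 + 1 = 143/50 = 2.86 bits/symbol.

2.86 bits/symbol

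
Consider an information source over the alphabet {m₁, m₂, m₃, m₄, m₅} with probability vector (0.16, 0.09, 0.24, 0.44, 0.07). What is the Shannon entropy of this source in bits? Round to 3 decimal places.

2.020 bits

H = −Σ pᵢ log₂ pᵢ.
−0.16·log₂(0.16) = 0.4230
−0.09·log₂(0.09) = 0.3127
−0.24·log₂(0.24) = 0.4941
−0.44·log₂(0.44) = 0.5211
−0.07·log₂(0.07) = 0.2686
Sum ≈ 2.0195 → 2.020 bits.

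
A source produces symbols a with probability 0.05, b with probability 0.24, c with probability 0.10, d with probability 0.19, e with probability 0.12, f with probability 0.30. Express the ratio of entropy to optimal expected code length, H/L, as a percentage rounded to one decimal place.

Entropy H = −Σ p log₂ p ≈ 2.3858 bits.
Huffman merges: 1/20+1/10→3/20; 3/25+3/20→27/100; 19/100+6/25→43/100; 27/100+3/10→57/100; 43/100+57/100→1. L = 121/50 ≈ 2.4200.
Efficiency = H/L = 2.3858/2.4200 = 98.6%.

98.6%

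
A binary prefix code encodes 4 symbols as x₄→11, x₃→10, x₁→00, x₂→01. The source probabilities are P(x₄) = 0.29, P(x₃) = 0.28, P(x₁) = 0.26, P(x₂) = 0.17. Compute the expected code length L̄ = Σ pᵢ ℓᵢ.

L̄ = Σ pᵢ·ℓᵢ = 0.29·2 + 0.28·2 + 0.26·2 + 0.17·2 = 2 bits/symbol.

2 bits/symbol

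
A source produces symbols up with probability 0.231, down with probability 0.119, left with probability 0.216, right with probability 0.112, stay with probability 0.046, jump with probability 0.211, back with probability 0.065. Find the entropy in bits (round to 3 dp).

2.619 bits

H = −Σ pᵢ log₂ pᵢ.
−0.231·log₂(0.231) = 0.4883
−0.119·log₂(0.119) = 0.3654
−0.216·log₂(0.216) = 0.4776
−0.112·log₂(0.112) = 0.3537
−0.046·log₂(0.046) = 0.2043
−0.211·log₂(0.211) = 0.4736
−0.065·log₂(0.065) = 0.2563
Sum ≈ 2.6194 → 2.619 bits.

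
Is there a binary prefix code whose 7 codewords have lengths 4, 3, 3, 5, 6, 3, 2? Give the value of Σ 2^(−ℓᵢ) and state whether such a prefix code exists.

With common denominator 2^6 = 64: Σ 2^(−ℓᵢ) = 4/64 + 8/64 + 8/64 + 2/64 + 1/64 + 8/64 + 16/64 = 47/64 = 0.734375.
Kraft's inequality requires Σ ≤ 1; here Σ = 0.734375 ≤ 1, so such a prefix code exists.

0.734375; yes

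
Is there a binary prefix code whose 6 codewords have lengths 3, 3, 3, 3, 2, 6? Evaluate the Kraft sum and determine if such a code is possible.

0.765625; yes

With common denominator 2^6 = 64: Σ 2^(−ℓᵢ) = 8/64 + 8/64 + 8/64 + 8/64 + 16/64 + 1/64 = 49/64 = 0.765625.
Kraft's inequality requires Σ ≤ 1; here Σ = 0.765625 ≤ 1, so such a prefix code exists.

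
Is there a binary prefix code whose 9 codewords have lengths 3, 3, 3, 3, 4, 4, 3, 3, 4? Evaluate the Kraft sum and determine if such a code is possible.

With common denominator 2^4 = 16: Σ 2^(−ℓᵢ) = 2/16 + 2/16 + 2/16 + 2/16 + 1/16 + 1/16 + 2/16 + 2/16 + 1/16 = 15/16 = 0.9375.
Kraft's inequality requires Σ ≤ 1; here Σ = 0.9375 ≤ 1, so such a prefix code exists.

0.9375; yes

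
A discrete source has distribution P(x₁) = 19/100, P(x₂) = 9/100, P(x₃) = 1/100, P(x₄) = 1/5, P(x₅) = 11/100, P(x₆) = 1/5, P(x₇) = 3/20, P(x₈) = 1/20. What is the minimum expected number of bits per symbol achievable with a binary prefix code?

Repeatedly combine the two least-probable nodes; the expected code length is the sum of the merged weights.
merge 1/100 + 1/20 → 3/50
merge 3/50 + 9/100 → 3/20
merge 11/100 + 3/20 → 13/50
merge 3/20 + 19/100 → 17/50
merge 1/5 + 1/5 → 2/5
merge 13/50 + 17/50 → 3/5
merge 2/5 + 3/5 → 1
L = 3/50 + 3/20 + 13/50 + 17/50 + 2/5 + 3/5 + 1 = 281/100 = 2.81 bits/symbol.

2.81 bits/symbol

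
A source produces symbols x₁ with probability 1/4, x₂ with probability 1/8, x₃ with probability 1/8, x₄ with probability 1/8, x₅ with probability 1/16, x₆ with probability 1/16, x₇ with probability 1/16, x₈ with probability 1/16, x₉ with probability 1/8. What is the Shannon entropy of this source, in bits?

Each probability is a power of 1/2, so log₂(1/p) is an integer.
H = Σ p·log₂(1/p) = 1/4·2 + 1/8·3 + 1/8·3 + 1/8·3 + 1/16·4 + 1/16·4 + 1/16·4 + 1/16·4 + 1/8·3 = 3 bits.

3 bits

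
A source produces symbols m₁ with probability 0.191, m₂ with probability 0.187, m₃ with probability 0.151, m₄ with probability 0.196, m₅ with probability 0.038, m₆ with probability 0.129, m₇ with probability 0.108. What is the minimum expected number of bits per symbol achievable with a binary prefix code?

2.759 bits/symbol

Repeatedly combine the two least-probable nodes; the expected code length is the sum of the merged weights.
merge 19/500 + 27/250 → 73/500
merge 129/1000 + 73/500 → 11/40
merge 151/1000 + 187/1000 → 169/500
merge 191/1000 + 49/250 → 387/1000
merge 11/40 + 169/500 → 613/1000
merge 387/1000 + 613/1000 → 1
L = 73/500 + 11/40 + 169/500 + 387/1000 + 613/1000 + 1 = 2759/1000 = 2.759 bits/symbol.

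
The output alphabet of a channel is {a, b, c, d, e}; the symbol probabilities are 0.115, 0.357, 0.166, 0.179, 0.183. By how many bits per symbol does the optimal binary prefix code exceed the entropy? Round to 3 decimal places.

0.069 bits

Entropy H = −Σ p log₂ p ≈ 2.2120 bits.
Huffman merges: 23/200+83/500→281/1000; 179/1000+183/1000→181/500; 281/1000+357/1000→319/500; 181/500+319/500→1. L = 2281/1000 ≈ 2.2810.
L − H = 2.2810 − 2.2120 = 0.069 bits.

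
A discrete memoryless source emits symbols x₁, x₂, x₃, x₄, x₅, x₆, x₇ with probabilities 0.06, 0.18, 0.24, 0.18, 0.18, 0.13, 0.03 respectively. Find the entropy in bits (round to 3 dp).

H = −Σ pᵢ log₂ pᵢ.
−0.06·log₂(0.06) = 0.2435
−0.18·log₂(0.18) = 0.4453
−0.24·log₂(0.24) = 0.4941
−0.18·log₂(0.18) = 0.4453
−0.18·log₂(0.18) = 0.4453
−0.13·log₂(0.13) = 0.3826
−0.03·log₂(0.03) = 0.1518
Sum ≈ 2.6080 → 2.608 bits.

2.608 bits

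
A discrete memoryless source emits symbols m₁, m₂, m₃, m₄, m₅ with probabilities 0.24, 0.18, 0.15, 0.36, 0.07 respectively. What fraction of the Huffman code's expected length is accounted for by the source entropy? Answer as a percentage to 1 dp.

96.8%

Entropy H = −Σ p log₂ p ≈ 2.1492 bits.
Huffman merges: 7/100+3/20→11/50; 9/50+11/50→2/5; 6/25+9/25→3/5; 2/5+3/5→1. L = 111/50 ≈ 2.2200.
Efficiency = H/L = 2.1492/2.2200 = 96.8%.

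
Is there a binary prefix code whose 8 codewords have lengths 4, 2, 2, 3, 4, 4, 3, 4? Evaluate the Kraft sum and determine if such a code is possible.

1; yes

With common denominator 2^4 = 16: Σ 2^(−ℓᵢ) = 1/16 + 4/16 + 4/16 + 2/16 + 1/16 + 1/16 + 2/16 + 1/16 = 16/16 = 1.
Kraft's inequality requires Σ ≤ 1; here Σ = 1 ≤ 1, so such a prefix code exists.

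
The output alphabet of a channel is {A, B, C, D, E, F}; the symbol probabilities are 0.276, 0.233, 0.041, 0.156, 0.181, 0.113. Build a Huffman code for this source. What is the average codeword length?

2.464 bits/symbol

Repeatedly combine the two least-probable nodes; the expected code length is the sum of the merged weights.
merge 41/1000 + 113/1000 → 77/500
merge 77/500 + 39/250 → 31/100
merge 181/1000 + 233/1000 → 207/500
merge 69/250 + 31/100 → 293/500
merge 207/500 + 293/500 → 1
L = 77/500 + 31/100 + 207/500 + 293/500 + 1 = 308/125 = 2.464 bits/symbol.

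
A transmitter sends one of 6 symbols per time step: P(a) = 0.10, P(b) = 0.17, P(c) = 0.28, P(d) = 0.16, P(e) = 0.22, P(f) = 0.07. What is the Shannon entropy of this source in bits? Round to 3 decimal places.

H = −Σ pᵢ log₂ pᵢ.
−0.10·log₂(0.10) = 0.3322
−0.17·log₂(0.17) = 0.4346
−0.28·log₂(0.28) = 0.5142
−0.16·log₂(0.16) = 0.4230
−0.22·log₂(0.22) = 0.4806
−0.07·log₂(0.07) = 0.2686
Sum ≈ 2.4531 → 2.453 bits.

2.453 bits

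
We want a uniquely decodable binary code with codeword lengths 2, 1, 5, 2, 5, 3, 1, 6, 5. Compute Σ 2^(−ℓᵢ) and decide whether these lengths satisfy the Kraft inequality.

1.734375; no

With common denominator 2^6 = 64: Σ 2^(−ℓᵢ) = 16/64 + 32/64 + 2/64 + 16/64 + 2/64 + 8/64 + 32/64 + 1/64 + 2/64 = 111/64 = 1.734375.
Kraft's inequality requires Σ ≤ 1; here Σ = 1.734375 > 1, so no such prefix code exists.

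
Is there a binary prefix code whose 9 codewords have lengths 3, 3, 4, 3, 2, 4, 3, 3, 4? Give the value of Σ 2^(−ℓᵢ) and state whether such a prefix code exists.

1.0625; no

With common denominator 2^4 = 16: Σ 2^(−ℓᵢ) = 2/16 + 2/16 + 1/16 + 2/16 + 4/16 + 1/16 + 2/16 + 2/16 + 1/16 = 17/16 = 1.0625.
Kraft's inequality requires Σ ≤ 1; here Σ = 1.0625 > 1, so no such prefix code exists.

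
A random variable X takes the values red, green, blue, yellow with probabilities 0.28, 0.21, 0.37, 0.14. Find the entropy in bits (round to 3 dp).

H = −Σ pᵢ log₂ pᵢ.
−0.28·log₂(0.28) = 0.5142
−0.21·log₂(0.21) = 0.4728
−0.37·log₂(0.37) = 0.5307
−0.14·log₂(0.14) = 0.3971
Sum ≈ 1.9149 → 1.915 bits.

1.915 bits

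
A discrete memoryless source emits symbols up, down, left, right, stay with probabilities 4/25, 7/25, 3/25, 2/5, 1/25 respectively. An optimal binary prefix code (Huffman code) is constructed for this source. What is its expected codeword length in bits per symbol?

2.08 bits/symbol

Repeatedly combine the two least-probable nodes; the expected code length is the sum of the merged weights.
merge 1/25 + 3/25 → 4/25
merge 4/25 + 4/25 → 8/25
merge 7/25 + 8/25 → 3/5
merge 2/5 + 3/5 → 1
L = 4/25 + 8/25 + 3/5 + 1 = 52/25 = 2.08 bits/symbol.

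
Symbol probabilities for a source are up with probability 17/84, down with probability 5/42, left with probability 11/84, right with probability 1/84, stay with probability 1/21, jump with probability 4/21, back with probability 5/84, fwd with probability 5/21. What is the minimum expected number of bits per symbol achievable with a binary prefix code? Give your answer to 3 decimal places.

Repeatedly combine the two least-probable nodes; the expected code length is the sum of the merged weights.
merge 1/84 + 1/21 → 5/84
merge 5/84 + 5/84 → 5/42
merge 5/42 + 5/42 → 5/21
merge 11/84 + 4/21 → 9/28
merge 17/84 + 5/21 → 37/84
merge 5/21 + 9/28 → 47/84
merge 37/84 + 47/84 → 1
L = 5/84 + 5/42 + 5/21 + 9/28 + 37/84 + 47/84 + 1 = 115/42 ≈ 2.738 bits/symbol.

2.738 bits/symbol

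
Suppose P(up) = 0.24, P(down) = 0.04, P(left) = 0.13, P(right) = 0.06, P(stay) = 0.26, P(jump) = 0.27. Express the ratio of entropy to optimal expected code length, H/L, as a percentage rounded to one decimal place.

Entropy H = −Σ p log₂ p ≈ 2.3214 bits.
Huffman merges: 1/25+3/50→1/10; 1/10+13/100→23/100; 23/100+6/25→47/100; 13/50+27/100→53/100; 47/100+53/100→1. L = 233/100 ≈ 2.3300.
Efficiency = H/L = 2.3214/2.3300 = 99.6%.

99.6%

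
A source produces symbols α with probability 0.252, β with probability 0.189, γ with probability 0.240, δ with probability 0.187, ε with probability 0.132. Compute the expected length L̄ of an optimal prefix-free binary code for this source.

Repeatedly combine the two least-probable nodes; the expected code length is the sum of the merged weights.
merge 33/250 + 187/1000 → 319/1000
merge 189/1000 + 6/25 → 429/1000
merge 63/250 + 319/1000 → 571/1000
merge 429/1000 + 571/1000 → 1
L = 319/1000 + 429/1000 + 571/1000 + 1 = 2319/1000 = 2.319 bits/symbol.

2.319 bits/symbol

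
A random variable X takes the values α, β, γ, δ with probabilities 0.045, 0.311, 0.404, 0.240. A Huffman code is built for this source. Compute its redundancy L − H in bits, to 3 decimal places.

Entropy H = −Σ p log₂ p ≈ 1.7478 bits.
Huffman merges: 9/200+6/25→57/200; 57/200+311/1000→149/250; 101/250+149/250→1. L = 1881/1000 ≈ 1.8810.
L − H = 1.8810 − 1.7478 = 0.133 bits.

0.133 bits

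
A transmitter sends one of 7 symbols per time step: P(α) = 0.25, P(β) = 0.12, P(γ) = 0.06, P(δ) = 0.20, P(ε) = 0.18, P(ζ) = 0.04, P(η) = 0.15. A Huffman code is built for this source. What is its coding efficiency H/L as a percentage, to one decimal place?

98.7%

Entropy H = −Σ p log₂ p ≈ 2.6166 bits.
Huffman merges: 1/25+3/50→1/10; 1/10+3/25→11/50; 3/20+9/50→33/100; 1/5+11/50→21/50; 1/4+33/100→29/50; 21/50+29/50→1. L = 53/20 ≈ 2.6500.
Efficiency = H/L = 2.6166/2.6500 = 98.7%.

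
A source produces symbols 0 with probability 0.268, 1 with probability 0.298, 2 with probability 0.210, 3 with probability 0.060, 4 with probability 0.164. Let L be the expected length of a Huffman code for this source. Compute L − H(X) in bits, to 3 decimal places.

0.050 bits

Entropy H = −Σ p log₂ p ≈ 2.1737 bits.
Huffman merges: 3/50+41/250→28/125; 21/100+28/125→217/500; 67/250+149/500→283/500; 217/500+283/500→1. L = 278/125 ≈ 2.2240.
L − H = 2.2240 − 2.1737 = 0.050 bits.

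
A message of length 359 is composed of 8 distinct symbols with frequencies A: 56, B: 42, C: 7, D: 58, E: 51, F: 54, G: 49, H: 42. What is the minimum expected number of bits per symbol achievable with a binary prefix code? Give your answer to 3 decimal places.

2.975 bits/symbol

Probabilities are the counts divided by 359.
Repeatedly combine the two least-probable nodes; the expected code length is the sum of the merged weights.
merge 7/359 + 42/359 → 49/359
merge 42/359 + 49/359 → 91/359
merge 49/359 + 51/359 → 100/359
merge 54/359 + 56/359 → 110/359
merge 58/359 + 91/359 → 149/359
merge 100/359 + 110/359 → 210/359
merge 149/359 + 210/359 → 1
L = 49/359 + 91/359 + 100/359 + 110/359 + 149/359 + 210/359 + 1 = 1068/359 ≈ 2.975 bits/symbol.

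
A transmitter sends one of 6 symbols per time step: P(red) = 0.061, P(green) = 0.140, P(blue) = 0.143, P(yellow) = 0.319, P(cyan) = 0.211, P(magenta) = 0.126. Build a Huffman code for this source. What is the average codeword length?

Repeatedly combine the two least-probable nodes; the expected code length is the sum of the merged weights.
merge 61/1000 + 63/500 → 187/1000
merge 7/50 + 143/1000 → 283/1000
merge 187/1000 + 211/1000 → 199/500
merge 283/1000 + 319/1000 → 301/500
merge 199/500 + 301/500 → 1
L = 187/1000 + 283/1000 + 199/500 + 301/500 + 1 = 247/100 = 2.47 bits/symbol.

2.47 bits/symbol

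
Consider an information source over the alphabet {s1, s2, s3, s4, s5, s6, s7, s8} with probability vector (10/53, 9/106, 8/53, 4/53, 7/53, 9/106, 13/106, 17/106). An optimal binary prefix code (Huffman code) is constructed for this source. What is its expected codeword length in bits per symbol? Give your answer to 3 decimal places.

Repeatedly combine the two least-probable nodes; the expected code length is the sum of the merged weights.
merge 4/53 + 9/106 → 17/106
merge 9/106 + 13/106 → 11/53
merge 7/53 + 8/53 → 15/53
merge 17/106 + 17/106 → 17/53
merge 10/53 + 11/53 → 21/53
merge 15/53 + 17/53 → 32/53
merge 21/53 + 32/53 → 1
L = 17/106 + 11/53 + 15/53 + 17/53 + 21/53 + 32/53 + 1 = 315/106 ≈ 2.972 bits/symbol.

2.972 bits/symbol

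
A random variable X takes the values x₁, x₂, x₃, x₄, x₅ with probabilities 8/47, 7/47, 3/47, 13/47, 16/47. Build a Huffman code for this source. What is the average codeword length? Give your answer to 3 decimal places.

2.213 bits/symbol

Repeatedly combine the two least-probable nodes; the expected code length is the sum of the merged weights.
merge 3/47 + 7/47 → 10/47
merge 8/47 + 10/47 → 18/47
merge 13/47 + 16/47 → 29/47
merge 18/47 + 29/47 → 1
L = 10/47 + 18/47 + 29/47 + 1 = 104/47 ≈ 2.213 bits/symbol.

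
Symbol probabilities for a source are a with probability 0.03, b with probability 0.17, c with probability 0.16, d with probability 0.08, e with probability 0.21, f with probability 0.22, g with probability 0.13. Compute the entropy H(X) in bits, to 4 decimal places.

2.6369 bits

H = −Σ pᵢ log₂ pᵢ.
−0.03·log₂(0.03) = 0.1518
−0.17·log₂(0.17) = 0.4346
−0.16·log₂(0.16) = 0.4230
−0.08·log₂(0.08) = 0.2915
−0.21·log₂(0.21) = 0.4728
−0.22·log₂(0.22) = 0.4806
−0.13·log₂(0.13) = 0.3826
Sum ≈ 2.6369 → 2.6369 bits.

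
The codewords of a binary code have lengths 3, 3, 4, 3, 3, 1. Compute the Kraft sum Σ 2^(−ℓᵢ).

With common denominator 2^4 = 16: Σ 2^(−ℓᵢ) = 2/16 + 2/16 + 1/16 + 2/16 + 2/16 + 8/16 = 17/16 = 1.0625.

1.0625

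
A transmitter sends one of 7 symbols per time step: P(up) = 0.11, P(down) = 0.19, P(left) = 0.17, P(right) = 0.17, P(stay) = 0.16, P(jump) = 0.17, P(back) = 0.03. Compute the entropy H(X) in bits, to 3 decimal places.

2.684 bits

H = −Σ pᵢ log₂ pᵢ.
−0.11·log₂(0.11) = 0.3503
−0.19·log₂(0.19) = 0.4552
−0.17·log₂(0.17) = 0.4346
−0.17·log₂(0.17) = 0.4346
−0.16·log₂(0.16) = 0.4230
−0.17·log₂(0.17) = 0.4346
−0.03·log₂(0.03) = 0.1518
Sum ≈ 2.6841 → 2.684 bits.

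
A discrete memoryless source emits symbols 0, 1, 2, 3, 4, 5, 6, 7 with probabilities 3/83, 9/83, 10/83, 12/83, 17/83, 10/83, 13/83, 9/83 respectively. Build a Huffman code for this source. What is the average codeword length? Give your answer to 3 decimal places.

2.940 bits/symbol

Repeatedly combine the two least-probable nodes; the expected code length is the sum of the merged weights.
merge 3/83 + 9/83 → 12/83
merge 9/83 + 10/83 → 19/83
merge 10/83 + 12/83 → 22/83
merge 12/83 + 13/83 → 25/83
merge 17/83 + 19/83 → 36/83
merge 22/83 + 25/83 → 47/83
merge 36/83 + 47/83 → 1
L = 12/83 + 19/83 + 22/83 + 25/83 + 36/83 + 47/83 + 1 = 244/83 ≈ 2.940 bits/symbol.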